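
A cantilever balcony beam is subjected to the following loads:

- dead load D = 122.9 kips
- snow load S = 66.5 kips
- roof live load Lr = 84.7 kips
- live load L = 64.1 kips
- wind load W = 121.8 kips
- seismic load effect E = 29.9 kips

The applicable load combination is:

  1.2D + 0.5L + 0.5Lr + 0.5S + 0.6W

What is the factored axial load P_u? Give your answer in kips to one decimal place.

328.2 kips

1.2(122.9) + 0.5(64.1) + 0.5(84.7) + 0.5(66.5) + 0.6(121.8) = 328.2
P_u = 328.2 kips.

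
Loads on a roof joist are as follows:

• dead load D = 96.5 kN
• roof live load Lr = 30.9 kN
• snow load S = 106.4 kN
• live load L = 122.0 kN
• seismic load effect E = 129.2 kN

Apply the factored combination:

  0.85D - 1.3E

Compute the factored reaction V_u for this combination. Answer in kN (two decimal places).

0.85(96.5) - 1.3(129.2) = -85.94
V_u = -85.94 kN.

-85.94 kN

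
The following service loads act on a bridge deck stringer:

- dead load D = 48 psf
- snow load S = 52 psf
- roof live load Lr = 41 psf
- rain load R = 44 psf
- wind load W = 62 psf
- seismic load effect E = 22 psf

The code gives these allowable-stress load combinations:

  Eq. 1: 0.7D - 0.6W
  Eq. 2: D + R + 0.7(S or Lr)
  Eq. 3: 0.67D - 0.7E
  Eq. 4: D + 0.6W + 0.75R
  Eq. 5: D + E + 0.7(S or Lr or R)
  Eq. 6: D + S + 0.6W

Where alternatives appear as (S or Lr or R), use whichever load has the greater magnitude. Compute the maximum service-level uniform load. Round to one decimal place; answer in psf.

137.2 psf

(S or Lr) → S = 52 psf; (S or Lr or R) → S = 52 psf.
Eq. 1: 0.7(48) - 0.6(62) = 33.6 - 37.2 = -3.6
Eq. 2: 1.0(48) + 1.0(44) + 0.7(52) = 48.0 + 44.0 + 36.4 = 128.4
Eq. 3: 0.67(48) - 0.7(22) = 32.2 - 15.4 = 16.8
Eq. 4: 1.0(48) + 0.6(62) + 0.75(44) = 48.0 + 37.2 + 33.0 = 118.2
Eq. 5: 1.0(48) + 1.0(22) + 0.7(52) = 48.0 + 22.0 + 36.4 = 106.4
Eq. 6: 1.0(48) + 1.0(52) + 0.6(62) = 48.0 + 52.0 + 37.2 = 137.2
The controlling combination is 6, giving 137.2 psf.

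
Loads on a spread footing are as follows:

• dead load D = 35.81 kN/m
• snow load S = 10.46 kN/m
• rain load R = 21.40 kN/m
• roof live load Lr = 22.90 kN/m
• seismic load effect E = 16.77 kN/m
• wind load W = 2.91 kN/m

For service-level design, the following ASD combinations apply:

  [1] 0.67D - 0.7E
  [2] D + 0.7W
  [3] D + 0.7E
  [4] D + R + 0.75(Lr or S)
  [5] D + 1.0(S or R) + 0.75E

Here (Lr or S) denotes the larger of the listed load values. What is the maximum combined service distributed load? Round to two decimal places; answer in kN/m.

(Lr or S) → Lr = 22.90 kN/m; (S or R) → R = 21.40 kN/m.
[1] 0.67(35.81) - 0.7(16.77) = 23.99 - 11.74 = 12.25
[2] 1.0(35.81) + 0.7(2.91) = 35.81 + 2.04 = 37.85
[3] 1.0(35.81) + 0.7(16.77) = 35.81 + 11.74 = 47.55
[4] 1.0(35.81) + 1.0(21.40) + 0.75(22.90) = 35.81 + 21.40 + 17.18 = 74.39
[5] 1.0(35.81) + 1.0(21.40) + 0.75(16.77) = 35.81 + 21.40 + 12.58 = 69.79
Combination 4 governs: w = 74.39 kN/m.

74.39 kN/m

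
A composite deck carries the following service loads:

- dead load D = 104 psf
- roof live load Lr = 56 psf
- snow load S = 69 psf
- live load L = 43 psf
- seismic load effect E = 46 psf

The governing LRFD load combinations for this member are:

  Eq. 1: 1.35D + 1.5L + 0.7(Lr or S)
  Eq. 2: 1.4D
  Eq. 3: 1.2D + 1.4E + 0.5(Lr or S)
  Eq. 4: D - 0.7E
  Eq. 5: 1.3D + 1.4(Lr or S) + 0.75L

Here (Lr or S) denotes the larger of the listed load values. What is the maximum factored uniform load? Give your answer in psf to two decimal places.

(Lr or S) → S = 69 psf.
Eq. 1: 1.35(104) + 1.5(43) + 0.7(69) = 253.20
Eq. 2: 1.4(104) = 145.60
Eq. 3: 1.2(104) + 1.4(46) + 0.5(69) = 223.70
Eq. 4: 1.0(104) - 0.7(46) = 71.80
Eq. 5: 1.3(104) + 1.4(69) + 0.75(43) = 264.05
The controlling combination is 5, giving 264.05 psf.

264.05 psf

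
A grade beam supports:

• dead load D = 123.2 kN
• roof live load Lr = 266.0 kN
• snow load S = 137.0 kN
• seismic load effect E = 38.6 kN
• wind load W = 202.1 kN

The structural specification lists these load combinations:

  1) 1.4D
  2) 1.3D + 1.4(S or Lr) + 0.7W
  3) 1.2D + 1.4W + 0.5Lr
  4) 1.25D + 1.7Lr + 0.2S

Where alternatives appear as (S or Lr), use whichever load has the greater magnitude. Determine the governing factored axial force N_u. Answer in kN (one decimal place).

674.0 kN

(S or Lr) → Lr = 266.0 kN.
1) 1.4(123.2) = 172.5
2) 1.3(123.2) + 1.4(266.0) + 0.7(202.1) = 674.0
3) 1.2(123.2) + 1.4(202.1) + 0.5(266.0) = 563.8
4) 1.25(123.2) + 1.7(266.0) + 0.2(137.0) = 154.0 + 452.2 + 27.4 = 633.6
Combination 2 governs: N_u = 674.0 kN.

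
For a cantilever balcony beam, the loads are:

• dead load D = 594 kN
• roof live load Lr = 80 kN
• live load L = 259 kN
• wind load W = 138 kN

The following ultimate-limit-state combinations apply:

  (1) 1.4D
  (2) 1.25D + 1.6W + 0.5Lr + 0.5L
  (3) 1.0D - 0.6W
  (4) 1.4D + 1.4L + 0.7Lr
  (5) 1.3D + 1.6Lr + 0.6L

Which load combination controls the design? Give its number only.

Combination 4

(1) 1.4(594) = 831.60
(2) 1.25(594) + 1.6(138) + 0.5(80) + 0.5(259) = 742.50 + 220.80 + 40.00 + 129.50 = 1132.80
(3) 1.0(594) - 0.6(138) = 594.00 - 82.80 = 511.20
(4) 1.4(594) + 1.4(259) + 0.7(80) = 831.60 + 362.60 + 56.00 = 1250.20
(5) 1.3(594) + 1.6(80) + 0.6(259) = 772.20 + 128.00 + 155.40 = 1055.60
The largest value is 1250.20 kN from combination 4.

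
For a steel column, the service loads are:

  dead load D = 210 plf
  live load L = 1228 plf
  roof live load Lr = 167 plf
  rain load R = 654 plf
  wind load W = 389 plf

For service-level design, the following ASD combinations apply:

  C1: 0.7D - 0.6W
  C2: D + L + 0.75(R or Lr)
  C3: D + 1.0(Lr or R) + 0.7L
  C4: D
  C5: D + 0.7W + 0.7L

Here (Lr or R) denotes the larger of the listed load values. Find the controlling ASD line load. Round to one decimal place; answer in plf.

(R or Lr) → R = 654 plf; (Lr or R) → R = 654 plf.
C1: 0.7(210) - 0.6(389) = 147.0 - 233.4 = -86.4
C2: 1.0(210) + 1.0(1228) + 0.75(654) = 210.0 + 1228.0 + 490.5 = 1928.5
C3: 1.0(210) + 1.0(654) + 0.7(1228) = 210.0 + 654.0 + 859.6 = 1723.6
C4: 1.0(210) = 210.0
C5: 1.0(210) + 0.7(389) + 0.7(1228) = 210.0 + 272.3 + 859.6 = 1341.9
Maximum is from combination 2.

1928.5 plf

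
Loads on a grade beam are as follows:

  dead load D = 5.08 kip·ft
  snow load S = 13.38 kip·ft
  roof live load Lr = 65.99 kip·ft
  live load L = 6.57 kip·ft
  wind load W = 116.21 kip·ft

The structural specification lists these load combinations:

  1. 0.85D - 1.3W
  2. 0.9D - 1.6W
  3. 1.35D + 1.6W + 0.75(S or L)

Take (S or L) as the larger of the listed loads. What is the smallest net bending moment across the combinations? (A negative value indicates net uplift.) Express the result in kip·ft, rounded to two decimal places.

-181.36 kip·ft

(S or L) → S = 13.38 kip·ft.
1. 0.85(5.08) - 1.3(116.21) = -146.76
2. 0.9(5.08) - 1.6(116.21) = -181.36
3. 1.35(5.08) + 1.6(116.21) + 0.75(13.38) = 202.83
Combination 2 gives the minimum: -181.36 kip·ft.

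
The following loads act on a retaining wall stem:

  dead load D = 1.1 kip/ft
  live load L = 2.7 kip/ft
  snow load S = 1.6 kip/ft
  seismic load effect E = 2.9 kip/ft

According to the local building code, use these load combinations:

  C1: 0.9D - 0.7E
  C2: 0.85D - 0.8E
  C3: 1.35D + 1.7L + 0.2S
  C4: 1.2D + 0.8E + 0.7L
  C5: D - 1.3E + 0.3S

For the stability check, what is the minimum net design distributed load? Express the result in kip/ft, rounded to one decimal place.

-2.2 kip/ft

C1: 0.9(1.1) - 0.7(2.9) = 1.0 - 2.0 = -1.0
C2: 0.85(1.1) - 0.8(2.9) = 0.9 - 2.3 = -1.4
C3: 1.35(1.1) + 1.7(2.7) + 0.2(1.6) = 1.5 + 4.6 + 0.3 = 6.4
C4: 1.2(1.1) + 0.8(2.9) + 0.7(2.7) = 1.3 + 2.3 + 1.9 = 5.5
C5: 1.0(1.1) - 1.3(2.9) + 0.3(1.6) = 1.1 - 3.8 + 0.5 = -2.2
Combination 5 gives the minimum: -2.2 kip/ft.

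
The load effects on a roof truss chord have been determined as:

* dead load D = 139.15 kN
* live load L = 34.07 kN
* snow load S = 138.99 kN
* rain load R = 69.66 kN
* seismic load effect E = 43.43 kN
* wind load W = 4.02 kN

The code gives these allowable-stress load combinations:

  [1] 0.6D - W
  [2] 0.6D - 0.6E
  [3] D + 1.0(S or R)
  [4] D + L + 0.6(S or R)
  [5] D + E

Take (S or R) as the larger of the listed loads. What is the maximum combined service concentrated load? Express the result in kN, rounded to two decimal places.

278.14 kN

(S or R) → S = 138.99 kN.
[1] 0.6(139.15) - 1.0(4.02) = 83.49 - 4.02 = 79.47
[2] 0.6(139.15) - 0.6(43.43) = 83.49 - 26.06 = 57.43
[3] 1.0(139.15) + 1.0(138.99) = 139.15 + 138.99 = 278.14
[4] 1.0(139.15) + 1.0(34.07) + 0.6(138.99) = 139.15 + 34.07 + 83.39 = 256.61
[5] 1.0(139.15) + 1.0(43.43) = 139.15 + 43.43 = 182.58
Combination 3 governs: P = 278.14 kN.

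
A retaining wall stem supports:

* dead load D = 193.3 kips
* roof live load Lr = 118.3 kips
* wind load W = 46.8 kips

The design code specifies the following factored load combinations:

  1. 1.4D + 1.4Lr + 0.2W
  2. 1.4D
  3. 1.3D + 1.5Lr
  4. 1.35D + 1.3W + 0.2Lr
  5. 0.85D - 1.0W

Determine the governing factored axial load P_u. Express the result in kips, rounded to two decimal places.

445.60 kips

1. 1.4(193.3) + 1.4(118.3) + 0.2(46.8) = 270.62 + 165.62 + 9.36 = 445.60
2. 1.4(193.3) = 270.62
3. 1.3(193.3) + 1.5(118.3) = 251.29 + 177.45 = 428.74
4. 1.35(193.3) + 1.3(46.8) + 0.2(118.3) = 260.96 + 60.84 + 23.66 = 345.46
5. 0.85(193.3) - 1.0(46.8) = 164.31 - 46.80 = 117.51
Maximum is from combination 1.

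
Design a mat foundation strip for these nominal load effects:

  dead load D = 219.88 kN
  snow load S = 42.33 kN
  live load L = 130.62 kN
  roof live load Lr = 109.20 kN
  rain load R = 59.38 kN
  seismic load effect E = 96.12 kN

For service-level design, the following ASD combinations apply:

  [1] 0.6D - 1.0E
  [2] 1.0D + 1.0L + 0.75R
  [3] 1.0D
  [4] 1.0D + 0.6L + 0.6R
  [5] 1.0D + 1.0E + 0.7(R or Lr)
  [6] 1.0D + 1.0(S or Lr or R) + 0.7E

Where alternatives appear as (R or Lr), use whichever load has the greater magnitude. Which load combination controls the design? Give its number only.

(R or Lr) → Lr = 109.20 kN; (S or Lr or R) → Lr = 109.20 kN.
[1] 0.6(219.88) - 1.0(96.12) = 35.81
[2] 1.0(219.88) + 1.0(130.62) + 0.75(59.38) = 395.04
[3] 1.0(219.88) = 219.88
[4] 1.0(219.88) + 0.6(130.62) + 0.6(59.38) = 333.88
[5] 1.0(219.88) + 1.0(96.12) + 0.7(109.20) = 392.44
[6] 1.0(219.88) + 1.0(109.20) + 0.7(96.12) = 396.36
The largest value is 396.36 kN from combination 6.

Combination 6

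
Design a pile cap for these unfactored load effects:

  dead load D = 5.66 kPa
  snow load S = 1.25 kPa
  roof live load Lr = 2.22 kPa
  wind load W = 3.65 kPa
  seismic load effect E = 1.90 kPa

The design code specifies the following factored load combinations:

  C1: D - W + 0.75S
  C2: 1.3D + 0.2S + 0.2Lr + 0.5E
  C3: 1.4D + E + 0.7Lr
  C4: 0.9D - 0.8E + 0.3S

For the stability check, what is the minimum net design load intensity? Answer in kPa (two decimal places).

C1: 1.0(5.66) - 1.0(3.65) + 0.75(1.25) = 5.66 - 3.65 + 0.94 = 2.95
C2: 1.3(5.66) + 0.2(1.25) + 0.2(2.22) + 0.5(1.90) = 7.36 + 0.25 + 0.44 + 0.95 = 9.00
C3: 1.4(5.66) + 1.0(1.90) + 0.7(2.22) = 11.38
C4: 0.9(5.66) - 0.8(1.90) + 0.3(1.25) = 5.09 - 1.52 + 0.38 = 3.95
Combination 1 gives the minimum: 2.95 kPa.

2.95 kPa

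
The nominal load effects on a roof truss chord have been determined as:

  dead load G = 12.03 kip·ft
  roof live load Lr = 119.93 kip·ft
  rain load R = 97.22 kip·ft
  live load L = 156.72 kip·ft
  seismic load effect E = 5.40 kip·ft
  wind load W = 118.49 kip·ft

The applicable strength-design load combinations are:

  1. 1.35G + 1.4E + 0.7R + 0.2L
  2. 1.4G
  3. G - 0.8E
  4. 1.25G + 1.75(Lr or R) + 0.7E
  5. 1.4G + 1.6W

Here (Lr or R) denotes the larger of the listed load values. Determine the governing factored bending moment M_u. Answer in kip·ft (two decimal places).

228.70 kip·ft

(Lr or R) → Lr = 119.93 kip·ft.
1. 1.35(12.03) + 1.4(5.40) + 0.7(97.22) + 0.2(156.72) = 123.20
2. 1.4(12.03) = 16.84
3. 1.0(12.03) - 0.8(5.40) = 12.03 - 4.32 = 7.71
4. 1.25(12.03) + 1.75(119.93) + 0.7(5.40) = 15.04 + 209.88 + 3.78 = 228.70
5. 1.4(12.03) + 1.6(118.49) = 206.43
The controlling combination is 4, giving 228.70 kip·ft.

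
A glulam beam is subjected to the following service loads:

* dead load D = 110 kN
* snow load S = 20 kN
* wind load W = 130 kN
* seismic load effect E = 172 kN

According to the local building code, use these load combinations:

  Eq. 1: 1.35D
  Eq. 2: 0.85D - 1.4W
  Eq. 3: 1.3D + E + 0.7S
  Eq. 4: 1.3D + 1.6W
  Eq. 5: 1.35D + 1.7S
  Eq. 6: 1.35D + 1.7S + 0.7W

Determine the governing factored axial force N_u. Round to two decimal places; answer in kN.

Eq. 1: 1.35(110) = 148.50
Eq. 2: 0.85(110) - 1.4(130) = 93.50 - 182.00 = -88.50
Eq. 3: 1.3(110) + 1.0(172) + 0.7(20) = 143.00 + 172.00 + 14.00 = 329.00
Eq. 4: 1.3(110) + 1.6(130) = 143.00 + 208.00 = 351.00
Eq. 5: 1.35(110) + 1.7(20) = 148.50 + 34.00 = 182.50
Eq. 6: 1.35(110) + 1.7(20) + 0.7(130) = 148.50 + 34.00 + 91.00 = 273.50
Combination 4 governs: N_u = 351.00 kN.

351.00 kN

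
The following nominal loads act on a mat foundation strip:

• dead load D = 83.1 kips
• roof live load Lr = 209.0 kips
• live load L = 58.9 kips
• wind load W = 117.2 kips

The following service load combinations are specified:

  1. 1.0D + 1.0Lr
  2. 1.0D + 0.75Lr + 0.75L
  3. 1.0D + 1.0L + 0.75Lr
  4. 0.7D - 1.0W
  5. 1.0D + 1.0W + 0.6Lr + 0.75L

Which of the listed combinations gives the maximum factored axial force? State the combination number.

1. 1.0(83.1) + 1.0(209.0) = 83.10 + 209.00 = 292.10
2. 1.0(83.1) + 0.75(209.0) + 0.75(58.9) = 83.10 + 156.75 + 44.18 = 284.03
3. 1.0(83.1) + 1.0(58.9) + 0.75(209.0) = 83.10 + 58.90 + 156.75 = 298.75
4. 0.7(83.1) - 1.0(117.2) = 58.17 - 117.20 = -59.03
5. 1.0(83.1) + 1.0(117.2) + 0.6(209.0) + 0.75(58.9) = 83.10 + 117.20 + 125.40 + 44.18 = 369.88
The largest value is 369.88 kips from combination 5.

Combination 5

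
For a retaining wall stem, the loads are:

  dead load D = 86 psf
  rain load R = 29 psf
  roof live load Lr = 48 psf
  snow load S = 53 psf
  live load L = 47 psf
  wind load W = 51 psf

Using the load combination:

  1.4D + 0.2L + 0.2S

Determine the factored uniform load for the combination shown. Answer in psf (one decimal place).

1.4(86) + 0.2(47) + 0.2(53) = 120.4 + 9.4 + 10.6 = 140.4
q_u = 140.4 psf.

140.4 psf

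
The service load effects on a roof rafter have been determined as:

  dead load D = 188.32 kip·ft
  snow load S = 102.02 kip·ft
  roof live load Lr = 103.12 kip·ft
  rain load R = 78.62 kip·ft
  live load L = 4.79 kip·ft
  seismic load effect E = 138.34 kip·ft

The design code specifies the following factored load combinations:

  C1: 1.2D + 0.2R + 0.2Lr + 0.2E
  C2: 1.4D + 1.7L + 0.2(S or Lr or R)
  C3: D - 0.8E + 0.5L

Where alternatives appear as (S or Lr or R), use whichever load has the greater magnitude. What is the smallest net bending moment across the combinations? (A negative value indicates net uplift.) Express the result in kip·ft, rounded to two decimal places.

(S or Lr or R) → Lr = 103.12 kip·ft.
C1: 1.2(188.32) + 0.2(78.62) + 0.2(103.12) + 0.2(138.34) = 290.00
C2: 1.4(188.32) + 1.7(4.79) + 0.2(103.12) = 292.42
C3: 1.0(188.32) - 0.8(138.34) + 0.5(4.79) = 80.04
Combination 3 gives the minimum: 80.04 kip·ft.

80.04 kip·ft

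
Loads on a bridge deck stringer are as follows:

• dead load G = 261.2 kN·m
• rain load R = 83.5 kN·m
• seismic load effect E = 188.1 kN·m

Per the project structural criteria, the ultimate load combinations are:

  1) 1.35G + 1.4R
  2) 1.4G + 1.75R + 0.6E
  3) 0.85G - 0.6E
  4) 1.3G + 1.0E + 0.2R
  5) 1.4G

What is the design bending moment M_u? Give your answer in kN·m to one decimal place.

1) 1.35(261.2) + 1.4(83.5) = 352.6 + 116.9 = 469.5
2) 1.4(261.2) + 1.75(83.5) + 0.6(188.1) = 365.7 + 146.1 + 112.9 = 624.7
3) 0.85(261.2) - 0.6(188.1) = 109.2
4) 1.3(261.2) + 1.0(188.1) + 0.2(83.5) = 339.6 + 188.1 + 16.7 = 544.4
5) 1.4(261.2) = 365.7
Combination 2 governs: M_u = 624.7 kN·m.

624.7 kN·m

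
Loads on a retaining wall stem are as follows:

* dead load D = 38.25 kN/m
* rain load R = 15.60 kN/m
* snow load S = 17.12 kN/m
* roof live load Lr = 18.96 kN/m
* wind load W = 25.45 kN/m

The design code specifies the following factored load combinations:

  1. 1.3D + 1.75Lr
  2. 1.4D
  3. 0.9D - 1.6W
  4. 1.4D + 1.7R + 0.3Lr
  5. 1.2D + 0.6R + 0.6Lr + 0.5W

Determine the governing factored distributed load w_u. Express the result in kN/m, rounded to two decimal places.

1. 1.3(38.25) + 1.75(18.96) = 49.73 + 33.18 = 82.91
2. 1.4(38.25) = 53.55
3. 0.9(38.25) - 1.6(25.45) = -6.30
4. 1.4(38.25) + 1.7(15.60) + 0.3(18.96) = 53.55 + 26.52 + 5.69 = 85.76
5. 1.2(38.25) + 0.6(15.60) + 0.6(18.96) + 0.5(25.45) = 79.36
Combination 4 governs: w_u = 85.76 kN/m.

85.76 kN/m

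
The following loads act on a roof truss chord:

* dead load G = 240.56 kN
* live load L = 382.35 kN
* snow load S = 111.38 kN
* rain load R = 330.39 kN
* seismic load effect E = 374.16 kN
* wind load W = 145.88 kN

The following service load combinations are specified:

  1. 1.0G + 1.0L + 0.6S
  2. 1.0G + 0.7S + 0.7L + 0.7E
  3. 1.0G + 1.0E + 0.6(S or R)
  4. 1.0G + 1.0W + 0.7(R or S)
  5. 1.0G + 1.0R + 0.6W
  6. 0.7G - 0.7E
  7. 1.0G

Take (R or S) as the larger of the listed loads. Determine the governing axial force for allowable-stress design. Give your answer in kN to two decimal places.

(S or R) → R = 330.39 kN; (R or S) → R = 330.39 kN.
1. 1.0(240.56) + 1.0(382.35) + 0.6(111.38) = 240.56 + 382.35 + 66.83 = 689.74
2. 1.0(240.56) + 0.7(111.38) + 0.7(382.35) + 0.7(374.16) = 848.08
3. 1.0(240.56) + 1.0(374.16) + 0.6(330.39) = 240.56 + 374.16 + 198.23 = 812.95
4. 1.0(240.56) + 1.0(145.88) + 0.7(330.39) = 240.56 + 145.88 + 231.27 = 617.71
5. 1.0(240.56) + 1.0(330.39) + 0.6(145.88) = 240.56 + 330.39 + 87.53 = 658.48
6. 0.7(240.56) - 0.7(374.16) = 168.39 - 261.91 = -93.52
7. 1.0(240.56) = 240.56
The controlling combination is 2, giving 848.08 kN.

848.08 kN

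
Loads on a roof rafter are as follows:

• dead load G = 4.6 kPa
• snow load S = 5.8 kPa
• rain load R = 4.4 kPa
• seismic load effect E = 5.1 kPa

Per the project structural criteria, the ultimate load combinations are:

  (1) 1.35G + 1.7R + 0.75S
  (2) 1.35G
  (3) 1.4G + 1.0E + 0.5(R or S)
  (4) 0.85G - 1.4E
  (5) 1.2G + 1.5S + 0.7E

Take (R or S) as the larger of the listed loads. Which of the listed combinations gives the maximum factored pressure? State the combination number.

(R or S) → S = 5.8 kPa.
(1) 1.35(4.6) + 1.7(4.4) + 0.75(5.8) = 18.0
(2) 1.35(4.6) = 6.2
(3) 1.4(4.6) + 1.0(5.1) + 0.5(5.8) = 6.4 + 5.1 + 2.9 = 14.4
(4) 0.85(4.6) - 1.4(5.1) = 3.9 - 7.1 = -3.2
(5) 1.2(4.6) + 1.5(5.8) + 0.7(5.1) = 5.5 + 8.7 + 3.6 = 17.8
The largest value is 18.0 kPa from combination 1.

Combination 1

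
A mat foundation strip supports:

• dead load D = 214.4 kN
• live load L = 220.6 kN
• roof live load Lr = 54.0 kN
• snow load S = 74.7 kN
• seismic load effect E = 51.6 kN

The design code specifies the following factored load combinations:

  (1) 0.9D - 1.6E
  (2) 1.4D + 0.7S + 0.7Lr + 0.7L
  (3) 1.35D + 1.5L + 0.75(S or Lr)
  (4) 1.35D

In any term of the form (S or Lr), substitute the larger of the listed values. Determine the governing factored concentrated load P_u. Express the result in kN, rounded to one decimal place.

(S or Lr) → S = 74.7 kN.
(1) 0.9(214.4) - 1.6(51.6) = 193.0 - 82.6 = 110.4
(2) 1.4(214.4) + 0.7(74.7) + 0.7(54.0) + 0.7(220.6) = 300.2 + 52.3 + 37.8 + 154.4 = 544.7
(3) 1.35(214.4) + 1.5(220.6) + 0.75(74.7) = 676.4
(4) 1.35(214.4) = 289.4
Maximum is from combination 3.

676.4 kN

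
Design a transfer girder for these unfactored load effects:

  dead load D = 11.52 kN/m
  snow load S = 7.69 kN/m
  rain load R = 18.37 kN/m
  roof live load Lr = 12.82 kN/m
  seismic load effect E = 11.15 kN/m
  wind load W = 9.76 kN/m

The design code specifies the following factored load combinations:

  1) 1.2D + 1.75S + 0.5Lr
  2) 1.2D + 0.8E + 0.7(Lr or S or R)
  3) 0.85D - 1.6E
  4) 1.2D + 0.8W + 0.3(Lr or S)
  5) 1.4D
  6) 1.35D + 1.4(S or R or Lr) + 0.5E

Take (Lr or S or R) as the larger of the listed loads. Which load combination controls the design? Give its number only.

Combination 6

(Lr or S or R) → R = 18.37 kN/m; (Lr or S) → Lr = 12.82 kN/m; (S or R or Lr) → R = 18.37 kN/m.
1) 1.2(11.52) + 1.75(7.69) + 0.5(12.82) = 13.82 + 13.46 + 6.41 = 33.69
2) 1.2(11.52) + 0.8(11.15) + 0.7(18.37) = 13.82 + 8.92 + 12.86 = 35.60
3) 0.85(11.52) - 1.6(11.15) = 9.79 - 17.84 = -8.05
4) 1.2(11.52) + 0.8(9.76) + 0.3(12.82) = 13.82 + 7.81 + 3.85 = 25.48
5) 1.4(11.52) = 16.13
6) 1.35(11.52) + 1.4(18.37) + 0.5(11.15) = 15.55 + 25.72 + 5.58 = 46.85
The largest value is 46.85 kN/m from combination 6.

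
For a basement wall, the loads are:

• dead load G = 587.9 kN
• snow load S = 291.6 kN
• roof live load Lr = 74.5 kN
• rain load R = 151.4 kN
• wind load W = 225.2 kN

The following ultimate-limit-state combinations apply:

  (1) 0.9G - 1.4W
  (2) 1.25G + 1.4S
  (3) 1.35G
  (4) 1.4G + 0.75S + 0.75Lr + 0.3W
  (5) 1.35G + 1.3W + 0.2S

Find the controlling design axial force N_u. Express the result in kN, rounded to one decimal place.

(1) 0.9(587.9) - 1.4(225.2) = 213.8
(2) 1.25(587.9) + 1.4(291.6) = 1143.1
(3) 1.35(587.9) = 793.7
(4) 1.4(587.9) + 0.75(291.6) + 0.75(74.5) + 0.3(225.2) = 1165.2
(5) 1.35(587.9) + 1.3(225.2) + 0.2(291.6) = 1144.7
Combination 4 governs: N_u = 1165.2 kN.

1165.2 kN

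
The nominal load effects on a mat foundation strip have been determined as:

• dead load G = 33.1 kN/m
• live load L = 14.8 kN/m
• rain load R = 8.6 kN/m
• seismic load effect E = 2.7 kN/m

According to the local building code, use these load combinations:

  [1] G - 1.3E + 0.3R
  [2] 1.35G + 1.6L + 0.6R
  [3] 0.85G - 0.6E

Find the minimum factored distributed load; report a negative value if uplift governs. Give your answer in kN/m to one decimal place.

26.5 kN/m

[1] 1.0(33.1) - 1.3(2.7) + 0.3(8.6) = 33.1 - 3.5 + 2.6 = 32.2
[2] 1.35(33.1) + 1.6(14.8) + 0.6(8.6) = 73.5
[3] 0.85(33.1) - 0.6(2.7) = 28.1 - 1.6 = 26.5
Combination 3 gives the minimum: 26.5 kN/m.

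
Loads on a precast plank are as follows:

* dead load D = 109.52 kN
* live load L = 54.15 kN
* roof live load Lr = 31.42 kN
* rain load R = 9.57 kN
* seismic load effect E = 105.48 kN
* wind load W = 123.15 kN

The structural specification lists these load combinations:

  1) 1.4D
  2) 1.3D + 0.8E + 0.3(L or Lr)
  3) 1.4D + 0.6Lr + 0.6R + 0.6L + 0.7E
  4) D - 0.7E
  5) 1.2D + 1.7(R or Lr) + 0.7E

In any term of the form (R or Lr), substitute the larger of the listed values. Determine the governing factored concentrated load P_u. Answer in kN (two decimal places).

(L or Lr) → L = 54.15 kN; (R or Lr) → Lr = 31.42 kN.
1) 1.4(109.52) = 153.33
2) 1.3(109.52) + 0.8(105.48) + 0.3(54.15) = 142.38 + 84.38 + 16.25 = 243.01
3) 1.4(109.52) + 0.6(31.42) + 0.6(9.57) + 0.6(54.15) + 0.7(105.48) = 153.33 + 18.85 + 5.74 + 32.49 + 73.84 = 284.25
4) 1.0(109.52) - 0.7(105.48) = 109.52 - 73.84 = 35.68
5) 1.2(109.52) + 1.7(31.42) + 0.7(105.48) = 131.42 + 53.41 + 73.84 = 258.67
The controlling combination is 3, giving 284.25 kN.

284.25 kN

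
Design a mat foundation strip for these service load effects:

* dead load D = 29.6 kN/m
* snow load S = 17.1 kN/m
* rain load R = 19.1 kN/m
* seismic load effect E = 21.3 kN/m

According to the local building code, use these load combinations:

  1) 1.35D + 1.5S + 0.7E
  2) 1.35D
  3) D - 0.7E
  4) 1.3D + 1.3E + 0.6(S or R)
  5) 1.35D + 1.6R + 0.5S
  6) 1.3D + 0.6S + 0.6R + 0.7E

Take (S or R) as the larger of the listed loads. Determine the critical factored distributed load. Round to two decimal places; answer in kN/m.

(S or R) → R = 19.1 kN/m.
1) 1.35(29.6) + 1.5(17.1) + 0.7(21.3) = 39.96 + 25.65 + 14.91 = 80.52
2) 1.35(29.6) = 39.96
3) 1.0(29.6) - 0.7(21.3) = 29.60 - 14.91 = 14.69
4) 1.3(29.6) + 1.3(21.3) + 0.6(19.1) = 38.48 + 27.69 + 11.46 = 77.63
5) 1.35(29.6) + 1.6(19.1) + 0.5(17.1) = 39.96 + 30.56 + 8.55 = 79.07
6) 1.3(29.6) + 0.6(17.1) + 0.6(19.1) + 0.7(21.3) = 38.48 + 10.26 + 11.46 + 14.91 = 75.11
Maximum is from combination 1.

80.52 kN/m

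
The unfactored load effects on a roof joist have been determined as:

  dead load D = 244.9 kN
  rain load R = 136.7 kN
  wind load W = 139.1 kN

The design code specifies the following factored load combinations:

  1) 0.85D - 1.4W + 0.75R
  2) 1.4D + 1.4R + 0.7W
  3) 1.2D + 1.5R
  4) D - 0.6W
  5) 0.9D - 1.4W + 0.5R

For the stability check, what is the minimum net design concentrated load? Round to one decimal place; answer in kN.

94.0 kN

1) 0.85(244.9) - 1.4(139.1) + 0.75(136.7) = 116.0
2) 1.4(244.9) + 1.4(136.7) + 0.7(139.1) = 631.6
3) 1.2(244.9) + 1.5(136.7) = 498.9
4) 1.0(244.9) - 0.6(139.1) = 161.4
5) 0.9(244.9) - 1.4(139.1) + 0.5(136.7) = 94.0
Combination 5 gives the minimum: 94.0 kN.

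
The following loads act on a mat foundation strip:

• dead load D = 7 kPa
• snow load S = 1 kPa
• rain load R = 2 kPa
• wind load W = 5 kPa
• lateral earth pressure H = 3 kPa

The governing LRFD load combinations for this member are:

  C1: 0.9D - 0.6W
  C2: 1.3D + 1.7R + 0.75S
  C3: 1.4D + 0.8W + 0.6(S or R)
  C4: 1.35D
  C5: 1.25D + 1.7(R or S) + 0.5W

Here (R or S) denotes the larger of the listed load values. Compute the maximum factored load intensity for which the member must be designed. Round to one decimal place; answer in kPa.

(S or R) → R = 2 kPa; (R or S) → R = 2 kPa.
C1: 0.9(7) - 0.6(5) = 6.3 - 3.0 = 3.3
C2: 1.3(7) + 1.7(2) + 0.75(1) = 9.1 + 3.4 + 0.8 = 13.3
C3: 1.4(7) + 0.8(5) + 0.6(2) = 9.8 + 4.0 + 1.2 = 15.0
C4: 1.35(7) = 9.5
C5: 1.25(7) + 1.7(2) + 0.5(5) = 8.8 + 3.4 + 2.5 = 14.7
Maximum is from combination 3.

15.0 kPa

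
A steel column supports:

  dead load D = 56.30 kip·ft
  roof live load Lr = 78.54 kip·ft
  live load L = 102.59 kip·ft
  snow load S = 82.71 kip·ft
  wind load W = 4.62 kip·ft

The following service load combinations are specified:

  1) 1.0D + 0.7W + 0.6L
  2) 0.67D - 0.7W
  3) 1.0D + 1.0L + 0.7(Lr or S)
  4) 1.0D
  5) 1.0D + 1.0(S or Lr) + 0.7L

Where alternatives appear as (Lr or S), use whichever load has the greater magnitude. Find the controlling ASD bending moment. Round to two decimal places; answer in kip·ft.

216.79 kip·ft

(Lr or S) → S = 82.71 kip·ft; (S or Lr) → S = 82.71 kip·ft.
1) 1.0(56.30) + 0.7(4.62) + 0.6(102.59) = 121.09
2) 0.67(56.30) - 0.7(4.62) = 34.49
3) 1.0(56.30) + 1.0(102.59) + 0.7(82.71) = 216.79
4) 1.0(56.30) = 56.30
5) 1.0(56.30) + 1.0(82.71) + 0.7(102.59) = 210.82
The controlling combination is 3, giving 216.79 kip·ft.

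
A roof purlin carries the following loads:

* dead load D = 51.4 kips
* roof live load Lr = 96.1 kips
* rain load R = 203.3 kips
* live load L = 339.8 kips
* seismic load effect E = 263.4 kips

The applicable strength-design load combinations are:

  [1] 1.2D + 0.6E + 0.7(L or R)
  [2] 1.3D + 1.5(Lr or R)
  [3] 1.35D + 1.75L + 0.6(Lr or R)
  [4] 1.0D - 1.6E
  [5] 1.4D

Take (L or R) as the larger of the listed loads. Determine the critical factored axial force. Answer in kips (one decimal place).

(L or R) → L = 339.8 kips; (Lr or R) → R = 203.3 kips.
[1] 1.2(51.4) + 0.6(263.4) + 0.7(339.8) = 61.7 + 158.0 + 237.9 = 457.6
[2] 1.3(51.4) + 1.5(203.3) = 66.8 + 305.0 = 371.8
[3] 1.35(51.4) + 1.75(339.8) + 0.6(203.3) = 786.0
[4] 1.0(51.4) - 1.6(263.4) = 51.4 - 421.4 = -370.0
[5] 1.4(51.4) = 72.0
Combination 3 governs: P_u = 786.0 kips.

786.0 kips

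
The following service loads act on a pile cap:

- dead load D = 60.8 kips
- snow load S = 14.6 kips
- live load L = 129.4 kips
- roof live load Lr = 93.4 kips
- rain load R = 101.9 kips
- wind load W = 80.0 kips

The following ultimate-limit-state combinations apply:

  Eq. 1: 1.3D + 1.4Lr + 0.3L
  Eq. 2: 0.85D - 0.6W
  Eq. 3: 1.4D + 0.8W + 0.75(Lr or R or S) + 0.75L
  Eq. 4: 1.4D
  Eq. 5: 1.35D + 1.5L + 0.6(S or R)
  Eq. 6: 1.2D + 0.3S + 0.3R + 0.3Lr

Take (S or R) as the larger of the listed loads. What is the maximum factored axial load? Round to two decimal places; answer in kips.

(Lr or R or S) → R = 101.9 kips; (S or R) → R = 101.9 kips.
Eq. 1: 1.3(60.8) + 1.4(93.4) + 0.3(129.4) = 79.04 + 130.76 + 38.82 = 248.62
Eq. 2: 0.85(60.8) - 0.6(80.0) = 51.68 - 48.00 = 3.68
Eq. 3: 1.4(60.8) + 0.8(80.0) + 0.75(101.9) + 0.75(129.4) = 85.12 + 64.00 + 76.43 + 97.05 = 322.60
Eq. 4: 1.4(60.8) = 85.12
Eq. 5: 1.35(60.8) + 1.5(129.4) + 0.6(101.9) = 82.08 + 194.10 + 61.14 = 337.32
Eq. 6: 1.2(60.8) + 0.3(14.6) + 0.3(101.9) + 0.3(93.4) = 72.96 + 4.38 + 30.57 + 28.02 = 135.93
Maximum is from combination 5.

337.32 kips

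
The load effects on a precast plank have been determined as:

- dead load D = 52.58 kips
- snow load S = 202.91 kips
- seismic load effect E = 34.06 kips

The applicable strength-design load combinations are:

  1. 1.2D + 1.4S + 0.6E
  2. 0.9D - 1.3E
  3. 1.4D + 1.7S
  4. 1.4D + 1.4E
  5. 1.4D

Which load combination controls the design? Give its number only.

1. 1.2(52.58) + 1.4(202.91) + 0.6(34.06) = 63.10 + 284.07 + 20.44 = 367.61
2. 0.9(52.58) - 1.3(34.06) = 47.32 - 44.28 = 3.04
3. 1.4(52.58) + 1.7(202.91) = 73.61 + 344.95 = 418.56
4. 1.4(52.58) + 1.4(34.06) = 121.30
5. 1.4(52.58) = 73.61
The largest value is 418.56 kips from combination 3.

Combination 3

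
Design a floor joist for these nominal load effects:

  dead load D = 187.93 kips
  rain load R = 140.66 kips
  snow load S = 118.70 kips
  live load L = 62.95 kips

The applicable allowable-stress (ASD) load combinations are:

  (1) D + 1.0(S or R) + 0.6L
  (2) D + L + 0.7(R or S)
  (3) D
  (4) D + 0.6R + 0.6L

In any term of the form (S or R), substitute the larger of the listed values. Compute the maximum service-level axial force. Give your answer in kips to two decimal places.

(S or R) → R = 140.66 kips; (R or S) → R = 140.66 kips.
(1) 1.0(187.93) + 1.0(140.66) + 0.6(62.95) = 187.93 + 140.66 + 37.77 = 366.36
(2) 1.0(187.93) + 1.0(62.95) + 0.7(140.66) = 187.93 + 62.95 + 98.46 = 349.34
(3) 1.0(187.93) = 187.93
(4) 1.0(187.93) + 0.6(140.66) + 0.6(62.95) = 187.93 + 84.40 + 37.77 = 310.10
The controlling combination is 1, giving 366.36 kips.

366.36 kips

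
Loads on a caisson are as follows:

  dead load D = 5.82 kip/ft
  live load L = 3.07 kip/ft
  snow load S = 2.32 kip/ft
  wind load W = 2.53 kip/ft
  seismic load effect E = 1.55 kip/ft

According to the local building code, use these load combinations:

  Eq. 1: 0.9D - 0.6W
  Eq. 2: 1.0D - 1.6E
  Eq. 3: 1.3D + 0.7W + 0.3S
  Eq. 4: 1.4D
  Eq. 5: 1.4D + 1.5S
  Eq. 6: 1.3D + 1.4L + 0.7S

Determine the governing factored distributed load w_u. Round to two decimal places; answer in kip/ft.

Eq. 1: 0.9(5.82) - 0.6(2.53) = 5.24 - 1.52 = 3.72
Eq. 2: 1.0(5.82) - 1.6(1.55) = 5.82 - 2.48 = 3.34
Eq. 3: 1.3(5.82) + 0.7(2.53) + 0.3(2.32) = 10.03
Eq. 4: 1.4(5.82) = 8.15
Eq. 5: 1.4(5.82) + 1.5(2.32) = 8.15 + 3.48 = 11.63
Eq. 6: 1.3(5.82) + 1.4(3.07) + 0.7(2.32) = 7.57 + 4.30 + 1.62 = 13.49
Maximum is from combination 6.

13.49 kip/ft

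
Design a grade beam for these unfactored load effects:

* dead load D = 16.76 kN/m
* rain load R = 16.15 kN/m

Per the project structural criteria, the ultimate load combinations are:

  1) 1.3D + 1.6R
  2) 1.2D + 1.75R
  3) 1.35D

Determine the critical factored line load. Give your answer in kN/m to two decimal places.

48.37 kN/m

1) 1.3(16.76) + 1.6(16.15) = 21.79 + 25.84 = 47.63
2) 1.2(16.76) + 1.75(16.15) = 20.11 + 28.26 = 48.37
3) 1.35(16.76) = 22.63
Maximum is from combination 2.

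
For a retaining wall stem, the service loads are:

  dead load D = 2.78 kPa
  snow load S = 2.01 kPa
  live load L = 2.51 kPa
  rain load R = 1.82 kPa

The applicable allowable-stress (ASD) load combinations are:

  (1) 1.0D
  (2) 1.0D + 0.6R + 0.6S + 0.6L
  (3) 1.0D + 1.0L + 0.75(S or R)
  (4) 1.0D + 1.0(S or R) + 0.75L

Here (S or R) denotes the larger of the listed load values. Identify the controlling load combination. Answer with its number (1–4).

(S or R) → S = 2.01 kPa.
(1) 1.0(2.78) = 2.78
(2) 1.0(2.78) + 0.6(1.82) + 0.6(2.01) + 0.6(2.51) = 6.58
(3) 1.0(2.78) + 1.0(2.51) + 0.75(2.01) = 2.78 + 2.51 + 1.51 = 6.80
(4) 1.0(2.78) + 1.0(2.01) + 0.75(2.51) = 2.78 + 2.01 + 1.88 = 6.67
The largest value is 6.80 kPa from combination 3.

Combination 3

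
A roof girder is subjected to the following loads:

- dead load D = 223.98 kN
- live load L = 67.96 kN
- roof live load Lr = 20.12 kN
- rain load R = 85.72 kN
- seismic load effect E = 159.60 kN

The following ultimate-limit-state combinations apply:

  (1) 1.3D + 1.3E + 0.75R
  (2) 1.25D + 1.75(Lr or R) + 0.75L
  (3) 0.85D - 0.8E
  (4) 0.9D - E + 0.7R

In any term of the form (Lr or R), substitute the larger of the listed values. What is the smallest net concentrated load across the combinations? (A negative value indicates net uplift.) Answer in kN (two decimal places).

(Lr or R) → R = 85.72 kN.
(1) 1.3(223.98) + 1.3(159.60) + 0.75(85.72) = 562.94
(2) 1.25(223.98) + 1.75(85.72) + 0.75(67.96) = 480.96
(3) 0.85(223.98) - 0.8(159.60) = 62.70
(4) 0.9(223.98) - 1.0(159.60) + 0.7(85.72) = 101.99
Combination 3 gives the minimum: 62.70 kN.

62.70 kN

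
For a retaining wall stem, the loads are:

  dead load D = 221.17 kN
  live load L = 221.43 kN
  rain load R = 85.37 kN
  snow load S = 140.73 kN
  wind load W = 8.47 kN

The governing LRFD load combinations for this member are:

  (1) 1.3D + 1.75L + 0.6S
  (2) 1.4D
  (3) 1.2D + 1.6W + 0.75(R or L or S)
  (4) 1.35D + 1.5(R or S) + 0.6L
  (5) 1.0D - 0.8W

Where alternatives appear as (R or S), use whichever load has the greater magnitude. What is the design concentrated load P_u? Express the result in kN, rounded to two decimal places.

759.46 kN

(R or L or S) → L = 221.43 kN; (R or S) → S = 140.73 kN.
(1) 1.3(221.17) + 1.75(221.43) + 0.6(140.73) = 287.52 + 387.50 + 84.44 = 759.46
(2) 1.4(221.17) = 309.64
(3) 1.2(221.17) + 1.6(8.47) + 0.75(221.43) = 445.03
(4) 1.35(221.17) + 1.5(140.73) + 0.6(221.43) = 642.53
(5) 1.0(221.17) - 0.8(8.47) = 221.17 - 6.78 = 214.39
Maximum is from combination 1.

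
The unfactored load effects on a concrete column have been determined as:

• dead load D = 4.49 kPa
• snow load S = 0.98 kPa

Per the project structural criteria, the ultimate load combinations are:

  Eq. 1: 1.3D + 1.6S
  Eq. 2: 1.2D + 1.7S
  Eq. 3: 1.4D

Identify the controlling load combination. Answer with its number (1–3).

Combination 1

Eq. 1: 1.3(4.49) + 1.6(0.98) = 5.84 + 1.57 = 7.41
Eq. 2: 1.2(4.49) + 1.7(0.98) = 7.05
Eq. 3: 1.4(4.49) = 6.29
The largest value is 7.41 kPa from combination 1.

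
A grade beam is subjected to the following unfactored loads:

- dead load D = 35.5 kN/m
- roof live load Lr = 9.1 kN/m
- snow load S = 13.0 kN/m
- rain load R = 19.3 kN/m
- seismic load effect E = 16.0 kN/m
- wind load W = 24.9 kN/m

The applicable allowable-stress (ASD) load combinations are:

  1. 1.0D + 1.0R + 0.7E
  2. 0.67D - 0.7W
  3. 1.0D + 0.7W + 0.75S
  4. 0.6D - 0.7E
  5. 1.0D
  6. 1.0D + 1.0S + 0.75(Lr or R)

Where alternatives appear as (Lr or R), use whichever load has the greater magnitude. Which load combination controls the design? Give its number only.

Combination 1

(Lr or R) → R = 19.3 kN/m.
1. 1.0(35.5) + 1.0(19.3) + 0.7(16.0) = 66.0
2. 0.67(35.5) - 0.7(24.9) = 6.4
3. 1.0(35.5) + 0.7(24.9) + 0.75(13.0) = 62.7
4. 0.6(35.5) - 0.7(16.0) = 10.1
5. 1.0(35.5) = 35.5
6. 1.0(35.5) + 1.0(13.0) + 0.75(19.3) = 63.0
The largest value is 66.0 kN/m from combination 1.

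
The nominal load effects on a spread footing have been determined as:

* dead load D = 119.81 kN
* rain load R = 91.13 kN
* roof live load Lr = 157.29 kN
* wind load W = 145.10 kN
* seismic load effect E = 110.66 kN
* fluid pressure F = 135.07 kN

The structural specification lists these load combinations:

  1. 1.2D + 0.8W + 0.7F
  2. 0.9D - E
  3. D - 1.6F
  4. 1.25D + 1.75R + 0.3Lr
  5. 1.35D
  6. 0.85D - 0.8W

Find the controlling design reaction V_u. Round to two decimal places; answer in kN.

1. 1.2(119.81) + 0.8(145.10) + 0.7(135.07) = 143.77 + 116.08 + 94.55 = 354.40
2. 0.9(119.81) - 1.0(110.66) = 107.83 - 110.66 = -2.83
3. 1.0(119.81) - 1.6(135.07) = 119.81 - 216.11 = -96.30
4. 1.25(119.81) + 1.75(91.13) + 0.3(157.29) = 149.76 + 159.48 + 47.19 = 356.43
5. 1.35(119.81) = 161.74
6. 0.85(119.81) - 0.8(145.10) = 101.84 - 116.08 = -14.24
The controlling combination is 4, giving 356.43 kN.

356.43 kN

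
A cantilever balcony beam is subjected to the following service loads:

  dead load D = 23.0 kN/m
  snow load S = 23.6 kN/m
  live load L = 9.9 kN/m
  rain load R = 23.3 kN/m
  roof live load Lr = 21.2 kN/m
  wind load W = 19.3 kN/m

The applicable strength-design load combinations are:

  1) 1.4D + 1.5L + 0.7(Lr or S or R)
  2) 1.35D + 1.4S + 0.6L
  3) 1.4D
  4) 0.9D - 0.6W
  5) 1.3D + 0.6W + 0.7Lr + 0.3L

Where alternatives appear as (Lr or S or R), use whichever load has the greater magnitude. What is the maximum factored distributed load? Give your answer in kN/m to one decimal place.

70.0 kN/m

(Lr or S or R) → S = 23.6 kN/m.
1) 1.4(23.0) + 1.5(9.9) + 0.7(23.6) = 32.2 + 14.9 + 16.5 = 63.6
2) 1.35(23.0) + 1.4(23.6) + 0.6(9.9) = 31.1 + 33.0 + 5.9 = 70.0
3) 1.4(23.0) = 32.2
4) 0.9(23.0) - 0.6(19.3) = 20.7 - 11.6 = 9.1
5) 1.3(23.0) + 0.6(19.3) + 0.7(21.2) + 0.3(9.9) = 29.9 + 11.6 + 14.8 + 3.0 = 59.3
Maximum is from combination 2.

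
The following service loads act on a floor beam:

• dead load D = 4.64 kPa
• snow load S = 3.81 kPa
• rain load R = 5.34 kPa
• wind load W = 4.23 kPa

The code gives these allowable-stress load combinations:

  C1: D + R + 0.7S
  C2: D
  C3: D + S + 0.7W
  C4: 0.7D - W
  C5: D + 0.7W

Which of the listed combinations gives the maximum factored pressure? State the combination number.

Combination 1

C1: 1.0(4.64) + 1.0(5.34) + 0.7(3.81) = 4.64 + 5.34 + 2.67 = 12.65
C2: 1.0(4.64) = 4.64
C3: 1.0(4.64) + 1.0(3.81) + 0.7(4.23) = 4.64 + 3.81 + 2.96 = 11.41
C4: 0.7(4.64) - 1.0(4.23) = 3.25 - 4.23 = -0.98
C5: 1.0(4.64) + 0.7(4.23) = 4.64 + 2.96 = 7.60
The largest value is 12.65 kPa from combination 1.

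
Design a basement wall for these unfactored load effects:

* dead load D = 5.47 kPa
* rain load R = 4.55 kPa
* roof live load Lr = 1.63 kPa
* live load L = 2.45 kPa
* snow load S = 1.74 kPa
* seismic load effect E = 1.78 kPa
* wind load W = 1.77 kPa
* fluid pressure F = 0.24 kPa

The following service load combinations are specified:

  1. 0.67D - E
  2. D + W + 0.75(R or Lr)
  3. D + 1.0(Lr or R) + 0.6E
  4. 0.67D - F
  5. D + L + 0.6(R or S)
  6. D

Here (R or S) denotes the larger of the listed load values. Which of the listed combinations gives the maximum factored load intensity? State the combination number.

(R or Lr) → R = 4.55 kPa; (Lr or R) → R = 4.55 kPa; (R or S) → R = 4.55 kPa.
1. 0.67(5.47) - 1.0(1.78) = 3.66 - 1.78 = 1.88
2. 1.0(5.47) + 1.0(1.77) + 0.75(4.55) = 5.47 + 1.77 + 3.41 = 10.65
3. 1.0(5.47) + 1.0(4.55) + 0.6(1.78) = 5.47 + 4.55 + 1.07 = 11.09
4. 0.67(5.47) - 1.0(0.24) = 3.66 - 0.24 = 3.42
5. 1.0(5.47) + 1.0(2.45) + 0.6(4.55) = 5.47 + 2.45 + 2.73 = 10.65
6. 1.0(5.47) = 5.47
The largest value is 11.09 kPa from combination 3.

Combination 3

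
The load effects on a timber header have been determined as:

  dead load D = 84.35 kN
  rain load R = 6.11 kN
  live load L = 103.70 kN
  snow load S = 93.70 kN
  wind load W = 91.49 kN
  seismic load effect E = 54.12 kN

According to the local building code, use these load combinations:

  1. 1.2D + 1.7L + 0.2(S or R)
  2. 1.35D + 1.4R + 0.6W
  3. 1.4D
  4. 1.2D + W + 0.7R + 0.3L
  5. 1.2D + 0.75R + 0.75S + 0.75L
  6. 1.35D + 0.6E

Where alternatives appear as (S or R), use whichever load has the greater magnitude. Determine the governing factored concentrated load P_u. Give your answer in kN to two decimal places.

(S or R) → S = 93.70 kN.
1. 1.2(84.35) + 1.7(103.70) + 0.2(93.70) = 101.22 + 176.29 + 18.74 = 296.25
2. 1.35(84.35) + 1.4(6.11) + 0.6(91.49) = 177.32
3. 1.4(84.35) = 118.09
4. 1.2(84.35) + 1.0(91.49) + 0.7(6.11) + 0.3(103.70) = 101.22 + 91.49 + 4.28 + 31.11 = 228.10
5. 1.2(84.35) + 0.75(6.11) + 0.75(93.70) + 0.75(103.70) = 253.85
6. 1.35(84.35) + 0.6(54.12) = 113.87 + 32.47 = 146.34
The controlling combination is 1, giving 296.25 kN.

296.25 kN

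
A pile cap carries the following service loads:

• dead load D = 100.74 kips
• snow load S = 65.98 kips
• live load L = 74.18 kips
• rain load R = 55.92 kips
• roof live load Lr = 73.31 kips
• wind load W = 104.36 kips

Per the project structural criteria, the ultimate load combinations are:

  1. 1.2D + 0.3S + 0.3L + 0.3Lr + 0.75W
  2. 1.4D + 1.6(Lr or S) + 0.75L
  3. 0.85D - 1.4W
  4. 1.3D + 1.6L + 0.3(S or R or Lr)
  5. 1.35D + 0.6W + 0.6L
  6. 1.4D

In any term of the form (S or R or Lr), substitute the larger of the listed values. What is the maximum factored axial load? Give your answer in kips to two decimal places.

(Lr or S) → Lr = 73.31 kips; (S or R or Lr) → Lr = 73.31 kips.
1. 1.2(100.74) + 0.3(65.98) + 0.3(74.18) + 0.3(73.31) + 0.75(104.36) = 263.20
2. 1.4(100.74) + 1.6(73.31) + 0.75(74.18) = 313.97
3. 0.85(100.74) - 1.4(104.36) = -60.48
4. 1.3(100.74) + 1.6(74.18) + 0.3(73.31) = 130.96 + 118.69 + 21.99 = 271.64
5. 1.35(100.74) + 0.6(104.36) + 0.6(74.18) = 243.12
6. 1.4(100.74) = 141.04
Maximum is from combination 2.

313.97 kips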